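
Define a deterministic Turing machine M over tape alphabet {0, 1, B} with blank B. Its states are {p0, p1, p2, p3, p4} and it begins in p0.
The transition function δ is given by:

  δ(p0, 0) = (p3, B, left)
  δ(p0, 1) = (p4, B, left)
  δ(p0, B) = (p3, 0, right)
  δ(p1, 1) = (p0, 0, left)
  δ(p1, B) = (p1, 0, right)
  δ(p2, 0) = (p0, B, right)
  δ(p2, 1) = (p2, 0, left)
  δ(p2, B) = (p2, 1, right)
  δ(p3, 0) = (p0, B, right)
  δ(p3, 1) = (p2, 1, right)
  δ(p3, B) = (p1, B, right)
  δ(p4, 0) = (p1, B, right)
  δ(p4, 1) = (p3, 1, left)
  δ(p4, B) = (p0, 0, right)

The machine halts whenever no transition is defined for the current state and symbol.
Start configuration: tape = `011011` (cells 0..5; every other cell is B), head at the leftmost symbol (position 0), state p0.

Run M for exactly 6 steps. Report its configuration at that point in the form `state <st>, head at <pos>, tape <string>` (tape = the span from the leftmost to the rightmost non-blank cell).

state p1, head at 0, tape 01011

state=p0 head=0 tape=B[0]11011   (p0,0)→(p3,B,left)
state=p3 head=-1 tape=[B]B11011   (p3,B)→(p1,B,right)
state=p1 head=0 tape=B[B]11011   (p1,B)→(p1,0,right)
state=p1 head=1 tape=B0[1]1011   (p1,1)→(p0,0,left)
state=p0 head=0 tape=B[0]01011   (p0,0)→(p3,B,left)
state=p3 head=-1 tape=[B]B01011   (p3,B)→(p1,B,right)
state=p1 head=0 tape=B[B]01011
After 6 steps: state p1, head at 0, tape 01011.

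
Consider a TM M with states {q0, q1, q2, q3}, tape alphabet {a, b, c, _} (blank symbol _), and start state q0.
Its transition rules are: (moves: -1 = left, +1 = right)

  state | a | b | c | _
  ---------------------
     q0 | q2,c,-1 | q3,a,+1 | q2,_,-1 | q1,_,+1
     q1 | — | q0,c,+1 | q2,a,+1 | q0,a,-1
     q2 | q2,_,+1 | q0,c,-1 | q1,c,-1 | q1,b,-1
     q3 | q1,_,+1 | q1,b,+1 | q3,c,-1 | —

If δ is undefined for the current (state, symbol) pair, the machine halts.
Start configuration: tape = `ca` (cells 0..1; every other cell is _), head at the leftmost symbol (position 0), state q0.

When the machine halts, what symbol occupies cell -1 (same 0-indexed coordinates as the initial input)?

state=q0 head=0 tape=___[c]a   (q0,c)→(q2,_,-1)
state=q2 head=-1 tape=__[_]_a   (q2,_)→(q1,b,-1)
state=q1 head=-2 tape=_[_]b_a   (q1,_)→(q0,a,-1)
state=q0 head=-3 tape=[_]ab_a   (q0,_)→(q1,_,+1)
state=q1 head=-2 tape=_[a]b_a
Cell -1 holds b when M halts.

b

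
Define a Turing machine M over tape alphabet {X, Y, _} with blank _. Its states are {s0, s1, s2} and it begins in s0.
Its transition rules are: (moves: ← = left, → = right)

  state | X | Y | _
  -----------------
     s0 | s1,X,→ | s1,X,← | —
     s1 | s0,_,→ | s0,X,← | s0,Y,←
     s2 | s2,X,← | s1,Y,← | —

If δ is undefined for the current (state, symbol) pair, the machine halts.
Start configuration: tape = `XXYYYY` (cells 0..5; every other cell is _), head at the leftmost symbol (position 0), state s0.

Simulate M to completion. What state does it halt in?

s0

s0 | [X]XYYYY_   read X → write X, move →, go to s1
s1 | X[X]YYYY_   read X → write _, move →, go to s0
s0 | X_[Y]YYY_   read Y → write X, move ←, go to s1
s1 | X[_]XYYY_   read _ → write Y, move ←, go to s0
s0 | [X]YXYYY_   read X → write X, move →, go to s1
s1 | X[Y]XYYY_   read Y → write X, move ←, go to s0
s0 | [X]XXYYY_   read X → write X, move →, go to s1
s1 | X[X]XYYY_   read X → write _, move →, go to s0
s0 | X_[X]YYY_   read X → write X, move →, go to s1
s1 | X_X[Y]YY_   read Y → write X, move ←, go to s0
s0 | X_[X]XYY_   read X → write X, move →, go to s1
s1 | X_X[X]YY_   read X → write _, move →, go to s0
s0 | X_X_[Y]Y_   read Y → write X, move ←, go to s1
s1 | X_X[_]XY_   read _ → write Y, move ←, go to s0
s0 | X_[X]YXY_   read X → write X, move →, go to s1
s1 | X_X[Y]XY_   read Y → write X, move ←, go to s0
s0 | X_[X]XXY_   read X → write X, move →, go to s1
s1 | X_X[X]XY_   read X → write _, move →, go to s0
s0 | X_X_[X]Y_   read X → write X, move →, go to s1
s1 | X_X_X[Y]_   read Y → write X, move ←, go to s0
s0 | X_X_[X]X_   read X → write X, move →, go to s1
s1 | X_X_X[X]_   read X → write _, move →, go to s0
s0 | X_X_X_[_]
No transition is defined for (s0, _); M halts in state s0.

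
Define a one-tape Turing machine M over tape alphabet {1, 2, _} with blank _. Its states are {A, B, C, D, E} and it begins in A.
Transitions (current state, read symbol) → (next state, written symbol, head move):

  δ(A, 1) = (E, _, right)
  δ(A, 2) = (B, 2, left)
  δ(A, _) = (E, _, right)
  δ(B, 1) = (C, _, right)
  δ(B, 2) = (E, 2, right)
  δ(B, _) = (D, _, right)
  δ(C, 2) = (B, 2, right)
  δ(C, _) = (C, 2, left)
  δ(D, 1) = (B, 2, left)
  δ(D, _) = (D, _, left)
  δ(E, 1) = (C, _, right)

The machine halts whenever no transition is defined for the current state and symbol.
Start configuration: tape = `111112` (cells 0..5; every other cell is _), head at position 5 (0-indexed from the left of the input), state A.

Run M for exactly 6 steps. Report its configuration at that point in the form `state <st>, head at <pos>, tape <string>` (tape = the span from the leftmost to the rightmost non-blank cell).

state D, head at 5, tape 1111_2

A | 11111[2]__   read 2 → write 2, move left, go to B
B | 1111[1]2__   read 1 → write _, move right, go to C
C | 1111_[2]__   read 2 → write 2, move right, go to B
B | 1111_2[_]_   read _ → write _, move right, go to D
D | 1111_2_[_]   read _ → write _, move left, go to D
D | 1111_2[_]_   read _ → write _, move left, go to D
D | 1111_[2]__
After 6 steps: state D, head at 5, tape 1111_2.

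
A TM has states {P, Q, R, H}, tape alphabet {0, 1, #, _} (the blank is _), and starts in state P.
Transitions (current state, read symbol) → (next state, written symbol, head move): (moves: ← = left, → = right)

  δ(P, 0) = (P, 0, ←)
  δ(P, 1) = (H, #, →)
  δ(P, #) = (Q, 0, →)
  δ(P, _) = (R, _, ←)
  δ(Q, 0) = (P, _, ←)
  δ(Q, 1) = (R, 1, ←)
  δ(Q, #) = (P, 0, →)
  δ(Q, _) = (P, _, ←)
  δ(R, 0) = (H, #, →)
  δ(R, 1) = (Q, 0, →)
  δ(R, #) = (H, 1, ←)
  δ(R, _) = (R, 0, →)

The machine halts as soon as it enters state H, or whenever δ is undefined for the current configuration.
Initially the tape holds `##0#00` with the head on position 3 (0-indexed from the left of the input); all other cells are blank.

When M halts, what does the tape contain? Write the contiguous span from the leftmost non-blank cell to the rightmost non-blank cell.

00#__0_0

state=P head=3 tape=__##0[#]00   (P,#)→(Q,0,→)
state=Q head=4 tape=__##00[0]0   (Q,0)→(P,_,←)
state=P head=3 tape=__##0[0]_0   (P,0)→(P,0,←)
state=P head=2 tape=__##[0]0_0   (P,0)→(P,0,←)
state=P head=1 tape=__#[#]00_0   (P,#)→(Q,0,→)
state=Q head=2 tape=__#0[0]0_0   (Q,0)→(P,_,←)
state=P head=1 tape=__#[0]_0_0   (P,0)→(P,0,←)
state=P head=0 tape=__[#]0_0_0   (P,#)→(Q,0,→)
state=Q head=1 tape=__0[0]_0_0   (Q,0)→(P,_,←)
state=P head=0 tape=__[0]__0_0   (P,0)→(P,0,←)
state=P head=-1 tape=_[_]0__0_0   (P,_)→(R,_,←)
state=R head=-2 tape=[_]_0__0_0   (R,_)→(R,0,→)
state=R head=-1 tape=0[_]0__0_0   (R,_)→(R,0,→)
state=R head=0 tape=00[0]__0_0   (R,0)→(H,#,→)
state=H head=1 tape=00#[_]_0_0
The non-blank tape span at halt is 00#__0_0.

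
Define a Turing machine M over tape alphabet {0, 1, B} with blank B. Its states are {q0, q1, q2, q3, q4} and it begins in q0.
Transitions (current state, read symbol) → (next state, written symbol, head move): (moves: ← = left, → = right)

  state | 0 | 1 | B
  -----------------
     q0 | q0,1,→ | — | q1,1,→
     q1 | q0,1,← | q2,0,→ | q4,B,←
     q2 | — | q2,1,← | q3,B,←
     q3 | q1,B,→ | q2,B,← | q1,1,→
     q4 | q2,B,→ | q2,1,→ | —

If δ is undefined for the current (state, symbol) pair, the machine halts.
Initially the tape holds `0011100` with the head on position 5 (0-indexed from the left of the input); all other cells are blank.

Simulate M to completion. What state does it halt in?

q2

state=q0 head=5 tape=00111[0]0BB   (q0,0)→(q0,1,→)
state=q0 head=6 tape=001111[0]BB   (q0,0)→(q0,1,→)
state=q0 head=7 tape=0011111[B]B   (q0,B)→(q1,1,→)
state=q1 head=8 tape=00111111[B]   (q1,B)→(q4,B,←)
state=q4 head=7 tape=0011111[1]B   (q4,1)→(q2,1,→)
state=q2 head=8 tape=00111111[B]   (q2,B)→(q3,B,←)
state=q3 head=7 tape=0011111[1]B   (q3,1)→(q2,B,←)
state=q2 head=6 tape=001111[1]BB   (q2,1)→(q2,1,←)
state=q2 head=5 tape=00111[1]1BB   (q2,1)→(q2,1,←)
state=q2 head=4 tape=0011[1]11BB   (q2,1)→(q2,1,←)
state=q2 head=3 tape=001[1]111BB   (q2,1)→(q2,1,←)
state=q2 head=2 tape=00[1]1111BB   (q2,1)→(q2,1,←)
state=q2 head=1 tape=0[0]11111BB
No transition is defined for (q2, 0); M halts in state q2.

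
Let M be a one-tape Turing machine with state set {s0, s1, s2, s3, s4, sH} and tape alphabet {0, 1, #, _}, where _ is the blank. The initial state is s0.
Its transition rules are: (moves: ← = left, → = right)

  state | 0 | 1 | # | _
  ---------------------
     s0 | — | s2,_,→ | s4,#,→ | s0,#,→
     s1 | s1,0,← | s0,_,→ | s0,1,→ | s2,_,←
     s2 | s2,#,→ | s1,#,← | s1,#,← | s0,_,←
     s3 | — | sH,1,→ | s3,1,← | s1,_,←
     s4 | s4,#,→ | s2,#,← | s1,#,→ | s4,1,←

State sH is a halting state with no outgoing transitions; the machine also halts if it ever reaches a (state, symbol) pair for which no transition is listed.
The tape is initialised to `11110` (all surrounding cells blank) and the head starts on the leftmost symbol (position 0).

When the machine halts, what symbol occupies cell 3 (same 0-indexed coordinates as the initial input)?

s0 | __[1]1110   read 1 → write _, move →, go to s2
s2 | ___[1]110   read 1 → write #, move ←, go to s1
s1 | __[_]#110   read _ → write _, move ←, go to s2
s2 | _[_]_#110   read _ → write _, move ←, go to s0
s0 | [_]__#110   read _ → write #, move →, go to s0
s0 | #[_]_#110   read _ → write #, move →, go to s0
s0 | ##[_]#110   read _ → write #, move →, go to s0
s0 | ###[#]110   read # → write #, move →, go to s4
s4 | ####[1]10   read 1 → write #, move ←, go to s2
s2 | ###[#]#10   read # → write #, move ←, go to s1
s1 | ##[#]##10   read # → write 1, move →, go to s0
s0 | ##1[#]#10   read # → write #, move →, go to s4
s4 | ##1#[#]10   read # → write #, move →, go to s1
s1 | ##1##[1]0   read 1 → write _, move →, go to s0
s0 | ##1##_[0]
Cell 3 holds _ when M halts.

_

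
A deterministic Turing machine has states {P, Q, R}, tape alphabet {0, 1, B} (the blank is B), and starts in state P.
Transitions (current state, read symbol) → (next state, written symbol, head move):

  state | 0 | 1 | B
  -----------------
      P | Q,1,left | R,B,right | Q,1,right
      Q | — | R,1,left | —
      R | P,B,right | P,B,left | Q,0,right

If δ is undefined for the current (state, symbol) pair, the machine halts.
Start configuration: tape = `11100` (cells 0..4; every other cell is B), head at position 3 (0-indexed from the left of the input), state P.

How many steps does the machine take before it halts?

10

P | 111[0]0   read 0 → write 1, move left, go to Q
Q | 11[1]10   read 1 → write 1, move left, go to R
R | 1[1]110   read 1 → write B, move left, go to P
P | [1]B110   read 1 → write B, move right, go to R
R | B[B]110   read B → write 0, move right, go to Q
Q | B0[1]10   read 1 → write 1, move left, go to R
R | B[0]110   read 0 → write B, move right, go to P
P | BB[1]10   read 1 → write B, move right, go to R
R | BBB[1]0   read 1 → write B, move left, go to P
P | BB[B]B0   read B → write 1, move right, go to Q
Q | BB1[B]0
M halts after 10 transitions.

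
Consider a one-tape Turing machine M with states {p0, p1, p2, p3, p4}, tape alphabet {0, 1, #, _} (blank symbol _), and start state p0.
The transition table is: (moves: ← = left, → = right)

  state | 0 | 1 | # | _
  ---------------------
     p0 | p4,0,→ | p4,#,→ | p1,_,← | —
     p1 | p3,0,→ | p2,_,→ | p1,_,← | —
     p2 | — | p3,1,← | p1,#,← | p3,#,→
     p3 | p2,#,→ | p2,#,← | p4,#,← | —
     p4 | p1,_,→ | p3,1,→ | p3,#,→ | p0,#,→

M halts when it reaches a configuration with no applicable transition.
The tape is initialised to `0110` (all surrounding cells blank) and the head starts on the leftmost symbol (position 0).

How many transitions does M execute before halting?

p0 | __[0]110   read 0 → write 0, move →, go to p4
p4 | __0[1]10   read 1 → write 1, move →, go to p3
p3 | __01[1]0   read 1 → write #, move ←, go to p2
p2 | __0[1]#0   read 1 → write 1, move ←, go to p3
p3 | __[0]1#0   read 0 → write #, move →, go to p2
p2 | __#[1]#0   read 1 → write 1, move ←, go to p3
p3 | __[#]1#0   read # → write #, move ←, go to p4
p4 | _[_]#1#0   read _ → write #, move →, go to p0
p0 | _#[#]1#0   read # → write _, move ←, go to p1
p1 | _[#]_1#0   read # → write _, move ←, go to p1
p1 | [_]__1#0
M halts after 10 transitions.

10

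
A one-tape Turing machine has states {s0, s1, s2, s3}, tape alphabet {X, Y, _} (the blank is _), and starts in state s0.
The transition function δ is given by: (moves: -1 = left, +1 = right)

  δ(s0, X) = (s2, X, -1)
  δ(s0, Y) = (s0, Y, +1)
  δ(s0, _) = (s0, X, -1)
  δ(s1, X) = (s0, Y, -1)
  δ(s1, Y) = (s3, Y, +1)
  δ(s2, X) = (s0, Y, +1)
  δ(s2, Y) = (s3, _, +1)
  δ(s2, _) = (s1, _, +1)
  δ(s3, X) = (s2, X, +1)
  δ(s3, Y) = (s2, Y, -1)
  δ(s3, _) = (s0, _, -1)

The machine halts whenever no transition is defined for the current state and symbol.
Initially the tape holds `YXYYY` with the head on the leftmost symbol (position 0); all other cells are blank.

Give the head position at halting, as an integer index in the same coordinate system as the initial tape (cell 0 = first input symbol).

7

state=s0 head=0 tape=[Y]XYYY___   (s0,Y)→(s0,Y,+1)
state=s0 head=1 tape=Y[X]YYY___   (s0,X)→(s2,X,-1)
state=s2 head=0 tape=[Y]XYYY___   (s2,Y)→(s3,_,+1)
state=s3 head=1 tape=_[X]YYY___   (s3,X)→(s2,X,+1)
state=s2 head=2 tape=_X[Y]YY___   (s2,Y)→(s3,_,+1)
state=s3 head=3 tape=_X_[Y]Y___   (s3,Y)→(s2,Y,-1)
state=s2 head=2 tape=_X[_]YY___   (s2,_)→(s1,_,+1)
state=s1 head=3 tape=_X_[Y]Y___   (s1,Y)→(s3,Y,+1)
state=s3 head=4 tape=_X_Y[Y]___   (s3,Y)→(s2,Y,-1)
state=s2 head=3 tape=_X_[Y]Y___   (s2,Y)→(s3,_,+1)
state=s3 head=4 tape=_X__[Y]___   (s3,Y)→(s2,Y,-1)
state=s2 head=3 tape=_X_[_]Y___   (s2,_)→(s1,_,+1)
state=s1 head=4 tape=_X__[Y]___   (s1,Y)→(s3,Y,+1)
state=s3 head=5 tape=_X__Y[_]__   (s3,_)→(s0,_,-1)
state=s0 head=4 tape=_X__[Y]___   (s0,Y)→(s0,Y,+1)
state=s0 head=5 tape=_X__Y[_]__   (s0,_)→(s0,X,-1)
state=s0 head=4 tape=_X__[Y]X__   (s0,Y)→(s0,Y,+1)
state=s0 head=5 tape=_X__Y[X]__   (s0,X)→(s2,X,-1)
state=s2 head=4 tape=_X__[Y]X__   (s2,Y)→(s3,_,+1)
state=s3 head=5 tape=_X___[X]__   (s3,X)→(s2,X,+1)
state=s2 head=6 tape=_X___X[_]_   (s2,_)→(s1,_,+1)
state=s1 head=7 tape=_X___X_[_]
At halt the head is at cell 7.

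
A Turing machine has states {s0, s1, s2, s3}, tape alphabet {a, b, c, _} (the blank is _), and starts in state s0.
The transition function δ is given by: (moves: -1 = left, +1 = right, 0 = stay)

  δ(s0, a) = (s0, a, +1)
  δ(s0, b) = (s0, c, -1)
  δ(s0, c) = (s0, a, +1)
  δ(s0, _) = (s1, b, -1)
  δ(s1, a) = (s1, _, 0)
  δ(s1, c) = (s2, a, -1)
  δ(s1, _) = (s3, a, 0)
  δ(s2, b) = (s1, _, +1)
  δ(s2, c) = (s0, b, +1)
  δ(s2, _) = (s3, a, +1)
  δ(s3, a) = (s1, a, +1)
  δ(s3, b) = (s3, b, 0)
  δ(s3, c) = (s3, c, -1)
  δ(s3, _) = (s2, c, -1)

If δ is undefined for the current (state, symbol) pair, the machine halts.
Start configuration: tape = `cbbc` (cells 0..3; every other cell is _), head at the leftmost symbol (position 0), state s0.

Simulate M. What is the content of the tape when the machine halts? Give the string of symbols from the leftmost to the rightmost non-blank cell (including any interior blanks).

aaaab

state=s0 head=0 tape=[c]bbc_   (s0,c)→(s0,a,+1)
state=s0 head=1 tape=a[b]bc_   (s0,b)→(s0,c,-1)
state=s0 head=0 tape=[a]cbc_   (s0,a)→(s0,a,+1)
state=s0 head=1 tape=a[c]bc_   (s0,c)→(s0,a,+1)
state=s0 head=2 tape=aa[b]c_   (s0,b)→(s0,c,-1)
state=s0 head=1 tape=a[a]cc_   (s0,a)→(s0,a,+1)
state=s0 head=2 tape=aa[c]c_   (s0,c)→(s0,a,+1)
state=s0 head=3 tape=aaa[c]_   (s0,c)→(s0,a,+1)
state=s0 head=4 tape=aaaa[_]   (s0,_)→(s1,b,-1)
state=s1 head=3 tape=aaa[a]b   (s1,a)→(s1,_,0)
state=s1 head=3 tape=aaa[_]b   (s1,_)→(s3,a,0)
state=s3 head=3 tape=aaa[a]b   (s3,a)→(s1,a,+1)
state=s1 head=4 tape=aaaa[b]
The non-blank tape span at halt is aaaab.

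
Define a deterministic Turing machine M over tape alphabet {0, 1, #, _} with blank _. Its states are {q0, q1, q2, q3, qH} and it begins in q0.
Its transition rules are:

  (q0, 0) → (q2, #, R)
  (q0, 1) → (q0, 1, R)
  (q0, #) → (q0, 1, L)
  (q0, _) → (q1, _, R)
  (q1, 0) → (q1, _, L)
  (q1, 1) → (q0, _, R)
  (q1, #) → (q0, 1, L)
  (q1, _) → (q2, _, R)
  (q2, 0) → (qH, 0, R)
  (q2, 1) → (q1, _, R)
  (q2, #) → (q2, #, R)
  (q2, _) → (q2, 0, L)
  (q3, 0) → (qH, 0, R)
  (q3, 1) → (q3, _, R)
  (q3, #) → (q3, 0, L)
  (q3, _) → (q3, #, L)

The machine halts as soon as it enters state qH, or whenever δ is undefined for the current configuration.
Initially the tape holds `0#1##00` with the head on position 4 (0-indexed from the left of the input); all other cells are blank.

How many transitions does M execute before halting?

q0 | 0#1#[#]00_   read # → write 1, move L, go to q0
q0 | 0#1[#]100_   read # → write 1, move L, go to q0
q0 | 0#[1]1100_   read 1 → write 1, move R, go to q0
q0 | 0#1[1]100_   read 1 → write 1, move R, go to q0
q0 | 0#11[1]00_   read 1 → write 1, move R, go to q0
q0 | 0#111[0]0_   read 0 → write #, move R, go to q2
q2 | 0#111#[0]_   read 0 → write 0, move R, go to qH
qH | 0#111#0[_]
M halts after 7 transitions.

7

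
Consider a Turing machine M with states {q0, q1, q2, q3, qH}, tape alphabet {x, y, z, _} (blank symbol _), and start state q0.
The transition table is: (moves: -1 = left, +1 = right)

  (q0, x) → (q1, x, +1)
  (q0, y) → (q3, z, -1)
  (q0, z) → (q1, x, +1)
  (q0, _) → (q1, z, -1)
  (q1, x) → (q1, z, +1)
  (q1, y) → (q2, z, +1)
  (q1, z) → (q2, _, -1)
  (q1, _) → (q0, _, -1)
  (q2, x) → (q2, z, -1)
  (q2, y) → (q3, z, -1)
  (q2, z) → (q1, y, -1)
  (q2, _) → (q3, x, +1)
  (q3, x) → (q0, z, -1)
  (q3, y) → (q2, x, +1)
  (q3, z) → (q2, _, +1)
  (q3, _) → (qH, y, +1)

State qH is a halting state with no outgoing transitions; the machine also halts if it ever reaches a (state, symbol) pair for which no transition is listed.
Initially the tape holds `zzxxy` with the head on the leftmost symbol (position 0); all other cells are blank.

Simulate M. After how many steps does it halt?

23

state=q0 head=0 tape=_[z]zxxy___   (q0,z)→(q1,x,+1)
state=q1 head=1 tape=_x[z]xxy___   (q1,z)→(q2,_,-1)
state=q2 head=0 tape=_[x]_xxy___   (q2,x)→(q2,z,-1)
state=q2 head=-1 tape=[_]z_xxy___   (q2,_)→(q3,x,+1)
state=q3 head=0 tape=x[z]_xxy___   (q3,z)→(q2,_,+1)
state=q2 head=1 tape=x_[_]xxy___   (q2,_)→(q3,x,+1)
state=q3 head=2 tape=x_x[x]xy___   (q3,x)→(q0,z,-1)
state=q0 head=1 tape=x_[x]zxy___   (q0,x)→(q1,x,+1)
state=q1 head=2 tape=x_x[z]xy___   (q1,z)→(q2,_,-1)
state=q2 head=1 tape=x_[x]_xy___   (q2,x)→(q2,z,-1)
state=q2 head=0 tape=x[_]z_xy___   (q2,_)→(q3,x,+1)
state=q3 head=1 tape=xx[z]_xy___   (q3,z)→(q2,_,+1)
state=q2 head=2 tape=xx_[_]xy___   (q2,_)→(q3,x,+1)
state=q3 head=3 tape=xx_x[x]y___   (q3,x)→(q0,z,-1)
state=q0 head=2 tape=xx_[x]zy___   (q0,x)→(q1,x,+1)
state=q1 head=3 tape=xx_x[z]y___   (q1,z)→(q2,_,-1)
state=q2 head=2 tape=xx_[x]_y___   (q2,x)→(q2,z,-1)
state=q2 head=1 tape=xx[_]z_y___   (q2,_)→(q3,x,+1)
state=q3 head=2 tape=xxx[z]_y___   (q3,z)→(q2,_,+1)
state=q2 head=3 tape=xxx_[_]y___   (q2,_)→(q3,x,+1)
state=q3 head=4 tape=xxx_x[y]___   (q3,y)→(q2,x,+1)
state=q2 head=5 tape=xxx_xx[_]__   (q2,_)→(q3,x,+1)
state=q3 head=6 tape=xxx_xxx[_]_   (q3,_)→(qH,y,+1)
state=qH head=7 tape=xxx_xxxy[_]
M halts after 23 transitions.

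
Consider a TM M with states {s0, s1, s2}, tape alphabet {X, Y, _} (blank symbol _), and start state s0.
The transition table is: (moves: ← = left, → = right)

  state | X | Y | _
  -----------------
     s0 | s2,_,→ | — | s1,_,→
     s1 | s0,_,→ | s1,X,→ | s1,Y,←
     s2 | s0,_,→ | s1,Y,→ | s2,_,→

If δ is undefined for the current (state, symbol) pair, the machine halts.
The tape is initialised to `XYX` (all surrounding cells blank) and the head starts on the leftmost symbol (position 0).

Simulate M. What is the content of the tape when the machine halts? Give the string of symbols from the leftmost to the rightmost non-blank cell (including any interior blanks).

XXX_Y

state=s0 head=0 tape=[X]YX___   (s0,X)→(s2,_,→)
state=s2 head=1 tape=_[Y]X___   (s2,Y)→(s1,Y,→)
state=s1 head=2 tape=_Y[X]___   (s1,X)→(s0,_,→)
state=s0 head=3 tape=_Y_[_]__   (s0,_)→(s1,_,→)
state=s1 head=4 tape=_Y__[_]_   (s1,_)→(s1,Y,←)
state=s1 head=3 tape=_Y_[_]Y_   (s1,_)→(s1,Y,←)
state=s1 head=2 tape=_Y[_]YY_   (s1,_)→(s1,Y,←)
state=s1 head=1 tape=_[Y]YYY_   (s1,Y)→(s1,X,→)
state=s1 head=2 tape=_X[Y]YY_   (s1,Y)→(s1,X,→)
state=s1 head=3 tape=_XX[Y]Y_   (s1,Y)→(s1,X,→)
state=s1 head=4 tape=_XXX[Y]_   (s1,Y)→(s1,X,→)
state=s1 head=5 tape=_XXXX[_]   (s1,_)→(s1,Y,←)
state=s1 head=4 tape=_XXX[X]Y   (s1,X)→(s0,_,→)
state=s0 head=5 tape=_XXX_[Y]
The non-blank tape span at halt is XXX_Y.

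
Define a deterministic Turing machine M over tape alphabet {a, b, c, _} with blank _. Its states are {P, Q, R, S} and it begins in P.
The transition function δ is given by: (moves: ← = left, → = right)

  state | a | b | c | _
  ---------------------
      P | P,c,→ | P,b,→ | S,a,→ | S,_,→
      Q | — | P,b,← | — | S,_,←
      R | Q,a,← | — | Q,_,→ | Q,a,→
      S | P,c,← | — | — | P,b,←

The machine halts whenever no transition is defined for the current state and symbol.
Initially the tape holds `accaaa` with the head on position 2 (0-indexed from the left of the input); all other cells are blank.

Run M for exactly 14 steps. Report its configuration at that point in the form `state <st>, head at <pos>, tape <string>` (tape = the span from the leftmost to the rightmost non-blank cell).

P | ac[c]aaa___   read c → write a, move →, go to S
S | aca[a]aa___   read a → write c, move ←, go to P
P | ac[a]caa___   read a → write c, move →, go to P
P | acc[c]aa___   read c → write a, move →, go to S
S | acca[a]a___   read a → write c, move ←, go to P
P | acc[a]ca___   read a → write c, move →, go to P
P | accc[c]a___   read c → write a, move →, go to S
S | accca[a]___   read a → write c, move ←, go to P
P | accc[a]c___   read a → write c, move →, go to P
P | acccc[c]___   read c → write a, move →, go to S
S | acccca[_]__   read _ → write b, move ←, go to P
P | acccc[a]b__   read a → write c, move →, go to P
P | accccc[b]__   read b → write b, move →, go to P
P | acccccb[_]_   read _ → write _, move →, go to S
S | acccccb_[_]
After 14 steps: state S, head at 8, tape acccccb.

state S, head at 8, tape acccccb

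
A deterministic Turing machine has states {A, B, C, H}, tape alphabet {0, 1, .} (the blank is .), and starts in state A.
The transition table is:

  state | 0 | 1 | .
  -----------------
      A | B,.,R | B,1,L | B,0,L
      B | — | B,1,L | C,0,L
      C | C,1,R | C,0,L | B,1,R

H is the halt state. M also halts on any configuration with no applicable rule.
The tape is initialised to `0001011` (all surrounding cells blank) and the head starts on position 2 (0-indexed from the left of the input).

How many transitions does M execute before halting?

20

state=A head=2 tape=.00[0]1011   (A,0)→(B,.,R)
state=B head=3 tape=.00.[1]011   (B,1)→(B,1,L)
state=B head=2 tape=.00[.]1011   (B,.)→(C,0,L)
state=C head=1 tape=.0[0]01011   (C,0)→(C,1,R)
state=C head=2 tape=.01[0]1011   (C,0)→(C,1,R)
state=C head=3 tape=.011[1]011   (C,1)→(C,0,L)
state=C head=2 tape=.01[1]0011   (C,1)→(C,0,L)
state=C head=1 tape=.0[1]00011   (C,1)→(C,0,L)
state=C head=0 tape=.[0]000011   (C,0)→(C,1,R)
state=C head=1 tape=.1[0]00011   (C,0)→(C,1,R)
state=C head=2 tape=.11[0]0011   (C,0)→(C,1,R)
state=C head=3 tape=.111[0]011   (C,0)→(C,1,R)
state=C head=4 tape=.1111[0]11   (C,0)→(C,1,R)
state=C head=5 tape=.11111[1]1   (C,1)→(C,0,L)
state=C head=4 tape=.1111[1]01   (C,1)→(C,0,L)
state=C head=3 tape=.111[1]001   (C,1)→(C,0,L)
state=C head=2 tape=.11[1]0001   (C,1)→(C,0,L)
state=C head=1 tape=.1[1]00001   (C,1)→(C,0,L)
state=C head=0 tape=.[1]000001   (C,1)→(C,0,L)
state=C head=-1 tape=[.]0000001   (C,.)→(B,1,R)
state=B head=0 tape=1[0]000001
M halts after 20 transitions.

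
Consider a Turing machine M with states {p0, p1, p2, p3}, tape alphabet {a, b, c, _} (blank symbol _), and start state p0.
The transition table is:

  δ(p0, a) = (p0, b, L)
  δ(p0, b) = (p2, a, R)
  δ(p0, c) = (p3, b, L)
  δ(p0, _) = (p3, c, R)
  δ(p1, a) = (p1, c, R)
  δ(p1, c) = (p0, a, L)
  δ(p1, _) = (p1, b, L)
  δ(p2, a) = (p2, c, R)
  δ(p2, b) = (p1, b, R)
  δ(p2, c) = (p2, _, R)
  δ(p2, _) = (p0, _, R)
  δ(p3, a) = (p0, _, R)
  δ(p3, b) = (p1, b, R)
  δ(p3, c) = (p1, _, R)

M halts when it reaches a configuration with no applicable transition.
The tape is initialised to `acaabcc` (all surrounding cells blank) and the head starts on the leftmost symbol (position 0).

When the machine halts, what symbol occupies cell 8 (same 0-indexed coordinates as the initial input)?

p0 | _[a]caabcc___   read a → write b, move L, go to p0
p0 | [_]bcaabcc___   read _ → write c, move R, go to p3
p3 | c[b]caabcc___   read b → write b, move R, go to p1
p1 | cb[c]aabcc___   read c → write a, move L, go to p0
p0 | c[b]aaabcc___   read b → write a, move R, go to p2
p2 | ca[a]aabcc___   read a → write c, move R, go to p2
p2 | cac[a]abcc___   read a → write c, move R, go to p2
p2 | cacc[a]bcc___   read a → write c, move R, go to p2
p2 | caccc[b]cc___   read b → write b, move R, go to p1
p1 | cacccb[c]c___   read c → write a, move L, go to p0
p0 | caccc[b]ac___   read b → write a, move R, go to p2
p2 | caccca[a]c___   read a → write c, move R, go to p2
p2 | cacccac[c]___   read c → write _, move R, go to p2
p2 | cacccac_[_]__   read _ → write _, move R, go to p0
p0 | cacccac__[_]_   read _ → write c, move R, go to p3
p3 | cacccac__c[_]
Cell 8 holds c when M halts.

c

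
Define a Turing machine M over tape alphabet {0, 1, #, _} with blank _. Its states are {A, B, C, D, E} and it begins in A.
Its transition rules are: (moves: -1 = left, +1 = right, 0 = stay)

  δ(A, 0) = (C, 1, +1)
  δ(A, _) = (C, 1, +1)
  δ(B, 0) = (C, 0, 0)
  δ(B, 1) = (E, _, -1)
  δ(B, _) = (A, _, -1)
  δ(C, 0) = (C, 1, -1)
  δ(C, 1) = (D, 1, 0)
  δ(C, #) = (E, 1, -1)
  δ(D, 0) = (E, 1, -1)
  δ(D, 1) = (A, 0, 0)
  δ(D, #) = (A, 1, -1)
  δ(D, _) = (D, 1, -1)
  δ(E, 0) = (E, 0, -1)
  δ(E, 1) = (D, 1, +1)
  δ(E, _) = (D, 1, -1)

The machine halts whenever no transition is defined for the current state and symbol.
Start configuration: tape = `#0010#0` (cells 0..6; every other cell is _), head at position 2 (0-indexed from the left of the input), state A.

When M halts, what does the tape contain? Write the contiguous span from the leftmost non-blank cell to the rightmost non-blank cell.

#011111

A | #0[0]10#0_   read 0 → write 1, move +1, go to C
C | #01[1]0#0_   read 1 → write 1, move 0, go to D
D | #01[1]0#0_   read 1 → write 0, move 0, go to A
A | #01[0]0#0_   read 0 → write 1, move +1, go to C
C | #011[0]#0_   read 0 → write 1, move -1, go to C
C | #01[1]1#0_   read 1 → write 1, move 0, go to D
D | #01[1]1#0_   read 1 → write 0, move 0, go to A
A | #01[0]1#0_   read 0 → write 1, move +1, go to C
C | #011[1]#0_   read 1 → write 1, move 0, go to D
D | #011[1]#0_   read 1 → write 0, move 0, go to A
A | #011[0]#0_   read 0 → write 1, move +1, go to C
C | #0111[#]0_   read # → write 1, move -1, go to E
E | #011[1]10_   read 1 → write 1, move +1, go to D
D | #0111[1]0_   read 1 → write 0, move 0, go to A
A | #0111[0]0_   read 0 → write 1, move +1, go to C
C | #01111[0]_   read 0 → write 1, move -1, go to C
C | #0111[1]1_   read 1 → write 1, move 0, go to D
D | #0111[1]1_   read 1 → write 0, move 0, go to A
A | #0111[0]1_   read 0 → write 1, move +1, go to C
C | #01111[1]_   read 1 → write 1, move 0, go to D
D | #01111[1]_   read 1 → write 0, move 0, go to A
A | #01111[0]_   read 0 → write 1, move +1, go to C
C | #011111[_]
The non-blank tape span at halt is #011111.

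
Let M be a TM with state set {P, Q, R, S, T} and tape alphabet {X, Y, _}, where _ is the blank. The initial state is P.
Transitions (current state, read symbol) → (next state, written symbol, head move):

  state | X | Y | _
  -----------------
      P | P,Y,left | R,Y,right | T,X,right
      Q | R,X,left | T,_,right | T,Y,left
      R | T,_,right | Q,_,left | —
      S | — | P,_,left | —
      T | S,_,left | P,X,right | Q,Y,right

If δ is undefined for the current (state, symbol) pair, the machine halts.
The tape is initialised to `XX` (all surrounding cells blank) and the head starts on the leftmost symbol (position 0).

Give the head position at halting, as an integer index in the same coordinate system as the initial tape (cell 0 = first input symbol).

3

state=P head=0 tape=__[X]X__   (P,X)→(P,Y,left)
state=P head=-1 tape=_[_]YX__   (P,_)→(T,X,right)
state=T head=0 tape=_X[Y]X__   (T,Y)→(P,X,right)
state=P head=1 tape=_XX[X]__   (P,X)→(P,Y,left)
state=P head=0 tape=_X[X]Y__   (P,X)→(P,Y,left)
state=P head=-1 tape=_[X]YY__   (P,X)→(P,Y,left)
state=P head=-2 tape=[_]YYY__   (P,_)→(T,X,right)
state=T head=-1 tape=X[Y]YY__   (T,Y)→(P,X,right)
state=P head=0 tape=XX[Y]Y__   (P,Y)→(R,Y,right)
state=R head=1 tape=XXY[Y]__   (R,Y)→(Q,_,left)
state=Q head=0 tape=XX[Y]___   (Q,Y)→(T,_,right)
state=T head=1 tape=XX_[_]__   (T,_)→(Q,Y,right)
state=Q head=2 tape=XX_Y[_]_   (Q,_)→(T,Y,left)
state=T head=1 tape=XX_[Y]Y_   (T,Y)→(P,X,right)
state=P head=2 tape=XX_X[Y]_   (P,Y)→(R,Y,right)
state=R head=3 tape=XX_XY[_]
At halt the head is at cell 3.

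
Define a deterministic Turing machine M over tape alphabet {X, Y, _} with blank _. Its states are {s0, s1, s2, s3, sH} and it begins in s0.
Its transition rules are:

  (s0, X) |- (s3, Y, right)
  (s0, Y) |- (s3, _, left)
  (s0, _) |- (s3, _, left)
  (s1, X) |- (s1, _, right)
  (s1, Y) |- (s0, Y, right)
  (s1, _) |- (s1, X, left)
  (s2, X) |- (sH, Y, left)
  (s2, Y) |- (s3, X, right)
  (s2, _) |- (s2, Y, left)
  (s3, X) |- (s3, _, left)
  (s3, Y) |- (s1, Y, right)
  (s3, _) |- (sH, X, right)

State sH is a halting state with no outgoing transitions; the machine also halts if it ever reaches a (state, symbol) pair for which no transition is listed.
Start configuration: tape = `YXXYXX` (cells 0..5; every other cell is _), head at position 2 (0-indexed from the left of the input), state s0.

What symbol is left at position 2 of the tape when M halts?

state=s0 head=2 tape=YX[X]YXX___   (s0,X)→(s3,Y,right)
state=s3 head=3 tape=YXY[Y]XX___   (s3,Y)→(s1,Y,right)
state=s1 head=4 tape=YXYY[X]X___   (s1,X)→(s1,_,right)
state=s1 head=5 tape=YXYY_[X]___   (s1,X)→(s1,_,right)
state=s1 head=6 tape=YXYY__[_]__   (s1,_)→(s1,X,left)
state=s1 head=5 tape=YXYY_[_]X__   (s1,_)→(s1,X,left)
state=s1 head=4 tape=YXYY[_]XX__   (s1,_)→(s1,X,left)
state=s1 head=3 tape=YXY[Y]XXX__   (s1,Y)→(s0,Y,right)
state=s0 head=4 tape=YXYY[X]XX__   (s0,X)→(s3,Y,right)
state=s3 head=5 tape=YXYYY[X]X__   (s3,X)→(s3,_,left)
state=s3 head=4 tape=YXYY[Y]_X__   (s3,Y)→(s1,Y,right)
state=s1 head=5 tape=YXYYY[_]X__   (s1,_)→(s1,X,left)
state=s1 head=4 tape=YXYY[Y]XX__   (s1,Y)→(s0,Y,right)
state=s0 head=5 tape=YXYYY[X]X__   (s0,X)→(s3,Y,right)
state=s3 head=6 tape=YXYYYY[X]__   (s3,X)→(s3,_,left)
state=s3 head=5 tape=YXYYY[Y]___   (s3,Y)→(s1,Y,right)
state=s1 head=6 tape=YXYYYY[_]__   (s1,_)→(s1,X,left)
state=s1 head=5 tape=YXYYY[Y]X__   (s1,Y)→(s0,Y,right)
state=s0 head=6 tape=YXYYYY[X]__   (s0,X)→(s3,Y,right)
state=s3 head=7 tape=YXYYYYY[_]_   (s3,_)→(sH,X,right)
state=sH head=8 tape=YXYYYYYX[_]
Cell 2 holds Y when M halts.

Y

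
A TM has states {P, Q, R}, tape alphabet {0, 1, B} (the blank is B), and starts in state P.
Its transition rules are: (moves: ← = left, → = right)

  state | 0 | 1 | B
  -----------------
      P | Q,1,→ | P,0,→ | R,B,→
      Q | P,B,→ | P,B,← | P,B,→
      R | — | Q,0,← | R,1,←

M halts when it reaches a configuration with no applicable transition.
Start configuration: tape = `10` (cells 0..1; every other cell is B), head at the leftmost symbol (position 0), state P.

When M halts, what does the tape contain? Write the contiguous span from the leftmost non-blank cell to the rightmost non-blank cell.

P | [1]0BBBB   read 1 → write 0, move →, go to P
P | 0[0]BBBB   read 0 → write 1, move →, go to Q
Q | 01[B]BBB   read B → write B, move →, go to P
P | 01B[B]BB   read B → write B, move →, go to R
R | 01BB[B]B   read B → write 1, move ←, go to R
R | 01B[B]1B   read B → write 1, move ←, go to R
R | 01[B]11B   read B → write 1, move ←, go to R
R | 0[1]111B   read 1 → write 0, move ←, go to Q
Q | [0]0111B   read 0 → write B, move →, go to P
P | B[0]111B   read 0 → write 1, move →, go to Q
Q | B1[1]11B   read 1 → write B, move ←, go to P
P | B[1]B11B   read 1 → write 0, move →, go to P
P | B0[B]11B   read B → write B, move →, go to R
R | B0B[1]1B   read 1 → write 0, move ←, go to Q
Q | B0[B]01B   read B → write B, move →, go to P
P | B0B[0]1B   read 0 → write 1, move →, go to Q
Q | B0B1[1]B   read 1 → write B, move ←, go to P
P | B0B[1]BB   read 1 → write 0, move →, go to P
P | B0B0[B]B   read B → write B, move →, go to R
R | B0B0B[B]   read B → write 1, move ←, go to R
R | B0B0[B]1   read B → write 1, move ←, go to R
R | B0B[0]11
The non-blank tape span at halt is 0B011.

0B011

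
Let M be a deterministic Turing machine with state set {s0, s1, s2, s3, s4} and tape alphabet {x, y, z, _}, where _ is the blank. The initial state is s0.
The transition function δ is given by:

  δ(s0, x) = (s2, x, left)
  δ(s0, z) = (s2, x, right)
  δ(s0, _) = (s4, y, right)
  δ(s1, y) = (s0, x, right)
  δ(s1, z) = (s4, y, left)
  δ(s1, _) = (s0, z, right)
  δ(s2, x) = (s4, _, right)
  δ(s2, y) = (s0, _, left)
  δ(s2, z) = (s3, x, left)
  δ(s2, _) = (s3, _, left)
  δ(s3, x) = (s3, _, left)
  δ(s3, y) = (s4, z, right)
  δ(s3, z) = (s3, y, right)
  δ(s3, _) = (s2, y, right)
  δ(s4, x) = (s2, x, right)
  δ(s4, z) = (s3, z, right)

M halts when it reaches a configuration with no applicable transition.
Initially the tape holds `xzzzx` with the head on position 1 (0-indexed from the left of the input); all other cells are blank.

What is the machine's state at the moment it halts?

s4

state=s0 head=1 tape=_x[z]zzx   (s0,z)→(s2,x,right)
state=s2 head=2 tape=_xx[z]zx   (s2,z)→(s3,x,left)
state=s3 head=1 tape=_x[x]xzx   (s3,x)→(s3,_,left)
state=s3 head=0 tape=_[x]_xzx   (s3,x)→(s3,_,left)
state=s3 head=-1 tape=[_]__xzx   (s3,_)→(s2,y,right)
state=s2 head=0 tape=y[_]_xzx   (s2,_)→(s3,_,left)
state=s3 head=-1 tape=[y]__xzx   (s3,y)→(s4,z,right)
state=s4 head=0 tape=z[_]_xzx
No transition is defined for (s4, _); M halts in state s4.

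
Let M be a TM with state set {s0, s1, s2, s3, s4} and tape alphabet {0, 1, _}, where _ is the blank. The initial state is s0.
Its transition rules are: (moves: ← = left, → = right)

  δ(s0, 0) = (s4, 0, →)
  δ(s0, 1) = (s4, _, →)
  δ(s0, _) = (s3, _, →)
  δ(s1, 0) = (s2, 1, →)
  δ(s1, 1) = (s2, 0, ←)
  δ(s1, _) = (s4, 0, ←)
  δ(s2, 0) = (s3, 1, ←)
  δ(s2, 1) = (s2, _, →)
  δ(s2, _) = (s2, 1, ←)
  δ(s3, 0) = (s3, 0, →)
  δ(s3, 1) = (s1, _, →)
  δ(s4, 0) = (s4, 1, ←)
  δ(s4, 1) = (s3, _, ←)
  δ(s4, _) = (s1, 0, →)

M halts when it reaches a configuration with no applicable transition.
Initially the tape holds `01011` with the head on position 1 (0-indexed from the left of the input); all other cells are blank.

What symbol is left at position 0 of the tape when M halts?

1

s0 | _0[1]011__   read 1 → write _, move →, go to s4
s4 | _0_[0]11__   read 0 → write 1, move ←, go to s4
s4 | _0[_]111__   read _ → write 0, move →, go to s1
s1 | _00[1]11__   read 1 → write 0, move ←, go to s2
s2 | _0[0]011__   read 0 → write 1, move ←, go to s3
s3 | _[0]1011__   read 0 → write 0, move →, go to s3
s3 | _0[1]011__   read 1 → write _, move →, go to s1
s1 | _0_[0]11__   read 0 → write 1, move →, go to s2
s2 | _0_1[1]1__   read 1 → write _, move →, go to s2
s2 | _0_1_[1]__   read 1 → write _, move →, go to s2
s2 | _0_1__[_]_   read _ → write 1, move ←, go to s2
s2 | _0_1_[_]1_   read _ → write 1, move ←, go to s2
s2 | _0_1[_]11_   read _ → write 1, move ←, go to s2
s2 | _0_[1]111_   read 1 → write _, move →, go to s2
s2 | _0__[1]11_   read 1 → write _, move →, go to s2
s2 | _0___[1]1_   read 1 → write _, move →, go to s2
s2 | _0____[1]_   read 1 → write _, move →, go to s2
s2 | _0_____[_]   read _ → write 1, move ←, go to s2
s2 | _0____[_]1   read _ → write 1, move ←, go to s2
s2 | _0___[_]11   read _ → write 1, move ←, go to s2
s2 | _0__[_]111   read _ → write 1, move ←, go to s2
s2 | _0_[_]1111   read _ → write 1, move ←, go to s2
s2 | _0[_]11111   read _ → write 1, move ←, go to s2
s2 | _[0]111111   read 0 → write 1, move ←, go to s3
s3 | [_]1111111
Cell 0 holds 1 when M halts.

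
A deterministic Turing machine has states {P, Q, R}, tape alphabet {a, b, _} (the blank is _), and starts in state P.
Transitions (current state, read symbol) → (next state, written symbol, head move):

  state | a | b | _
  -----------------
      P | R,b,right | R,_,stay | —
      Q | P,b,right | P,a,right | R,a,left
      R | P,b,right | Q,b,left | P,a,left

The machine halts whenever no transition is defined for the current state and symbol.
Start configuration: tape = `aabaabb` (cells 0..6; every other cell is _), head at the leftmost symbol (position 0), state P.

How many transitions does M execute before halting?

P | _[a]abaabb   read a → write b, move right, go to R
R | _b[a]baabb   read a → write b, move right, go to P
P | _bb[b]aabb   read b → write _, move stay, go to R
R | _bb[_]aabb   read _ → write a, move left, go to P
P | _b[b]aaabb   read b → write _, move stay, go to R
R | _b[_]aaabb   read _ → write a, move left, go to P
P | _[b]aaaabb   read b → write _, move stay, go to R
R | _[_]aaaabb   read _ → write a, move left, go to P
P | [_]aaaaabb
M halts after 8 transitions.

8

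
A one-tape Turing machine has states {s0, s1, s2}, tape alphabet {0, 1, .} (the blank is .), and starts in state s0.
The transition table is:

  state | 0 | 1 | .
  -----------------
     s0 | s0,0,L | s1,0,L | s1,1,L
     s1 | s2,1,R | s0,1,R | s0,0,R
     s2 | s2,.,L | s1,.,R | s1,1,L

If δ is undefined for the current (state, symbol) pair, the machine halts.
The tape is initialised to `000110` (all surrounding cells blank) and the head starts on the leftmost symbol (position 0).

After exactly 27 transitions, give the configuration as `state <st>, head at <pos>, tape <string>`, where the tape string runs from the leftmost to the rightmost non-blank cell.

state s0, head at -3, tape 000000110

state=s0 head=0 tape=....[0]00110   (s0,0)→(s0,0,L)
state=s0 head=-1 tape=...[.]000110   (s0,.)→(s1,1,L)
state=s1 head=-2 tape=..[.]1000110   (s1,.)→(s0,0,R)
state=s0 head=-1 tape=..0[1]000110   (s0,1)→(s1,0,L)
state=s1 head=-2 tape=..[0]0000110   (s1,0)→(s2,1,R)
state=s2 head=-1 tape=..1[0]000110   (s2,0)→(s2,.,L)
state=s2 head=-2 tape=..[1].000110   (s2,1)→(s1,.,R)
state=s1 head=-1 tape=...[.]000110   (s1,.)→(s0,0,R)
state=s0 head=0 tape=...0[0]00110   (s0,0)→(s0,0,L)
state=s0 head=-1 tape=...[0]000110   (s0,0)→(s0,0,L)
state=s0 head=-2 tape=..[.]0000110   (s0,.)→(s1,1,L)
state=s1 head=-3 tape=.[.]10000110   (s1,.)→(s0,0,R)
state=s0 head=-2 tape=.0[1]0000110   (s0,1)→(s1,0,L)
state=s1 head=-3 tape=.[0]00000110   (s1,0)→(s2,1,R)
state=s2 head=-2 tape=.1[0]0000110   (s2,0)→(s2,.,L)
state=s2 head=-3 tape=.[1].0000110   (s2,1)→(s1,.,R)
state=s1 head=-2 tape=..[.]0000110   (s1,.)→(s0,0,R)
state=s0 head=-1 tape=..0[0]000110   (s0,0)→(s0,0,L)
state=s0 head=-2 tape=..[0]0000110   (s0,0)→(s0,0,L)
state=s0 head=-3 tape=.[.]00000110   (s0,.)→(s1,1,L)
state=s1 head=-4 tape=[.]100000110   (s1,.)→(s0,0,R)
state=s0 head=-3 tape=0[1]00000110   (s0,1)→(s1,0,L)
state=s1 head=-4 tape=[0]000000110   (s1,0)→(s2,1,R)
state=s2 head=-3 tape=1[0]00000110   (s2,0)→(s2,.,L)
state=s2 head=-4 tape=[1].00000110   (s2,1)→(s1,.,R)
state=s1 head=-3 tape=.[.]00000110   (s1,.)→(s0,0,R)
state=s0 head=-2 tape=.0[0]0000110   (s0,0)→(s0,0,L)
state=s0 head=-3 tape=.[0]00000110
After 27 steps: state s0, head at -3, tape 000000110.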